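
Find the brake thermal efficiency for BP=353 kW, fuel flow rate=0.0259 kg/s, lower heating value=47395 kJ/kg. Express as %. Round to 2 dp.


eta_BTE = (BP / (mf * LHV)) * 100
Denominator = 0.0259 * 47395 = 1227.5305 kW
eta_BTE = (353 / 1227.5305) * 100 = 28.76%


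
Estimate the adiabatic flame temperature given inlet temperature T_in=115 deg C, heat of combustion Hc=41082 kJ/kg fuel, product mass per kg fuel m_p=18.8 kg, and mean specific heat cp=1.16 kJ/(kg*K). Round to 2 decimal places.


T_ad = T_in + Hc / (m_p * cp)
Denominator = 18.8 * 1.16 = 21.8080
Temperature rise = 41082 / 21.8080 = 1883.80 K
T_ad = 115 + 1883.80 = 1998.80 deg C


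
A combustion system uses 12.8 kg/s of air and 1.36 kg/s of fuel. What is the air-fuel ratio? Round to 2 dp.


AFR = m_air / m_fuel
AFR = 12.8 / 1.36 = 9.41


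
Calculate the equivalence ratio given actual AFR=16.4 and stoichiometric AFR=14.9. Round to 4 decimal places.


phi = AFR_stoich / AFR_actual
phi = 14.9 / 16.4 = 0.9085


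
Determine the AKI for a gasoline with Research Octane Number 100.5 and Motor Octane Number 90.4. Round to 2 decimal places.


AKI = (RON + MON) / 2
AKI = (100.5 + 90.4) / 2
AKI = 190.9 / 2 = 95.45


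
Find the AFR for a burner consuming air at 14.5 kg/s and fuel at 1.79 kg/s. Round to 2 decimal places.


AFR = m_air / m_fuel
AFR = 14.5 / 1.79 = 8.10


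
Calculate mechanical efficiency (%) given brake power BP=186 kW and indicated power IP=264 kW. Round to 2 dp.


eta_mech = (BP / IP) * 100
Ratio = 186 / 264 = 0.7045
eta_mech = 0.7045 * 100 = 70.45%


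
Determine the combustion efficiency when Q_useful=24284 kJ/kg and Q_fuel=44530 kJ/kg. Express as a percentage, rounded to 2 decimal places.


Efficiency = (Q_useful / Q_fuel) * 100
Efficiency = (24284 / 44530) * 100
Efficiency = 0.5453 * 100 = 54.53%


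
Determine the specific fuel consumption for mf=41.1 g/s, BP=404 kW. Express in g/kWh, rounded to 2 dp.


SFC = (mf / BP) * 3600
Rate = 41.1 / 404 = 0.101733 g/(s*kW)
SFC = 0.101733 * 3600 = 366.24 g/kWh


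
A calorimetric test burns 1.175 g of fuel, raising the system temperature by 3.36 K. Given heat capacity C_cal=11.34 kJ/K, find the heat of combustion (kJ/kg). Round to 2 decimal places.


Hc = C_cal * delta_T / m_fuel
Q_released = 11.34 * 3.36 = 38.1024 kJ
m_fuel = 1.175 g = 1.175/1000 kg = 0.001175 kg
Hc = 38.1024 / 0.001175 = 32427.57 kJ/kg


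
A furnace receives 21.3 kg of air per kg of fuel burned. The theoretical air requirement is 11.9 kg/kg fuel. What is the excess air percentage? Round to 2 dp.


Excess air = actual - stoichiometric = 21.3 - 11.9 = 9.40 kg/kg fuel
Excess air % = (excess / stoich) * 100 = (9.40 / 11.9) * 100 = 78.99%


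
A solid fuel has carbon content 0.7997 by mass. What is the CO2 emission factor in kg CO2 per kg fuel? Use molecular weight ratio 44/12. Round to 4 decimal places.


EF = C_frac * (M_CO2 / M_C)
EF = 0.7997 * (44/12)
EF = 0.7997 * 3.666667 = 2.9322 kg_CO2/kg_fuel


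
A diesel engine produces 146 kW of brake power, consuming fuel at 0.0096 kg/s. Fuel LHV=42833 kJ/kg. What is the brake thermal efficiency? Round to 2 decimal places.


eta_BTE = (BP / (mf * LHV)) * 100
Denominator = 0.0096 * 42833 = 411.1968 kW
eta_BTE = (146 / 411.1968) * 100 = 35.51%


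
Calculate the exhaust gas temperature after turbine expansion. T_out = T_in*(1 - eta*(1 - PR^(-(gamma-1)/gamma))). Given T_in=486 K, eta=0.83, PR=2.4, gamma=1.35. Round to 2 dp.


T_out = T_in * (1 - eta * (1 - PR^(-(gamma-1)/gamma)))
Exponent = -(1.35-1)/1.35 = -0.25925926
PR^exp = 2.4^(-0.25925926) = 0.79694200
Factor = 1 - 0.83*(1 - 0.79694200) = 0.83146186
T_out = 486 * 0.83146186 = 404.09 K


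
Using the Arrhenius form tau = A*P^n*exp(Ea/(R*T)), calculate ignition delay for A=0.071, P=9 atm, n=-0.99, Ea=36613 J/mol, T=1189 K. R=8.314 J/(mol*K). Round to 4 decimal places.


tau = A * P^n * exp(Ea/(R*T))
P^n = 9^(-0.99) = 0.11357949
Ea/(R*T) = 36613/(8.314*1189) = 3.703765
exp(Ea/(R*T)) = 40.599882
tau = 0.071 * 0.11357949 * 40.599882 = 0.3274 ms


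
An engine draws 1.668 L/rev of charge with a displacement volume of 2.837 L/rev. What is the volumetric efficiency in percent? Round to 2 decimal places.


eta_v = (V_actual / V_disp) * 100
Ratio = 1.668 / 2.837 = 0.5879
eta_v = 0.5879 * 100 = 58.79%


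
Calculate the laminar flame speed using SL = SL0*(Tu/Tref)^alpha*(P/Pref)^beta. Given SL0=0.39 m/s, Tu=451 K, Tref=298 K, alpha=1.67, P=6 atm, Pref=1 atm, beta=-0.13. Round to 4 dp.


SL = SL0 * (Tu/Tref)^alpha * (P/Pref)^beta
T ratio = 451/298 = 1.51342282
(T ratio)^alpha = 1.51342282^1.67 = 1.997716
(P/Pref)^beta = 6^(-0.13) = 0.792210
SL = 0.39 * 1.997716 * 0.792210 = 0.6172 m/s


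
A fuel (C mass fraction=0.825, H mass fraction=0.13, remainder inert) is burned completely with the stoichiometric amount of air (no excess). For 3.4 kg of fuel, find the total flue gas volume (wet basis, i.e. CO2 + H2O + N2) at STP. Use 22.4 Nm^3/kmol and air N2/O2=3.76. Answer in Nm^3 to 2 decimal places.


Per kg fuel: CO2 = (C/12 kmol)*22.4 = (0.825/12)*22.4 = 1.54000 Nm^3
Per kg fuel: H2O = (H/2 kmol)*22.4 = (0.13/2)*22.4 = 1.45600 Nm^3
O2 needed per kg fuel = C/12 + H/4 = 0.825/12 + 0.13/4 = 0.10125000 kmol
Per kg fuel: N2 = O2*3.76*22.4 = 0.10125000*3.76*22.4 = 8.52768 Nm^3
Total per kg = 1.54000 + 1.45600 + 8.52768 = 11.52368 Nm^3
Total = 11.52368 * 3.4 = 39.18 Nm^3


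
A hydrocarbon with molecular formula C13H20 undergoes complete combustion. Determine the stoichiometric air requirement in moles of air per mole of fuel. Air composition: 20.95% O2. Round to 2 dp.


Balanced combustion: C13H20 + 18 O2 -> 13 CO2 + 10 H2O
O2 needed = C + H/4 = 13 + 20/4 = 18.00 moles
Air moles = O2 / 0.2095 = 18.00 / 0.2095 = 85.92 moles air


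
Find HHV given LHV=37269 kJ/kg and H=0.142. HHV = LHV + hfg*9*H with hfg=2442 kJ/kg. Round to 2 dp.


HHV = LHV + hfg * 9 * H
Water addition = 2442 * 9 * 0.142 = 3120.876 kJ/kg
HHV = 37269 + 3120.876 = 40389.88 kJ/kg


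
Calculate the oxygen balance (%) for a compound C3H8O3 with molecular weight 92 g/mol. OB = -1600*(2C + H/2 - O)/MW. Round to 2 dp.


OB = -1600 * (2C + H/2 - O) / MW
Inner = 2*3 + 8/2 - 3 = 7.00
OB = -1600 * 7.00 / 92 = -121.74%


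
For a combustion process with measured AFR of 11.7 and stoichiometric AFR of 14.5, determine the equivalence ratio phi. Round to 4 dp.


phi = AFR_stoich / AFR_actual
phi = 14.5 / 11.7 = 1.2393


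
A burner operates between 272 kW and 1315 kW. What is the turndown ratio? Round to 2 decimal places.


TDR = Q_max / Q_min
TDR = 1315 / 272 = 4.83


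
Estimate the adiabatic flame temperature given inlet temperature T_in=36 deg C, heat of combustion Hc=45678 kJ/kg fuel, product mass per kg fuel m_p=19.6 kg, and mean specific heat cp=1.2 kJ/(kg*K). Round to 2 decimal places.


T_ad = T_in + Hc / (m_p * cp)
Denominator = 19.6 * 1.2 = 23.5200
Temperature rise = 45678 / 23.5200 = 1942.09 K
T_ad = 36 + 1942.09 = 1978.09 deg C


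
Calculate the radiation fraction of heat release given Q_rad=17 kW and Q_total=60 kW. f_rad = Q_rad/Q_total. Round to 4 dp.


f_rad = Q_rad / Q_total
f_rad = 17 / 60 = 0.2833


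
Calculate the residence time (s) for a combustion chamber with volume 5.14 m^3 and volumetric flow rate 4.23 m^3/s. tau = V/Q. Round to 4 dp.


tau = V / Q_flow
tau = 5.14 / 4.23 = 1.2151 s


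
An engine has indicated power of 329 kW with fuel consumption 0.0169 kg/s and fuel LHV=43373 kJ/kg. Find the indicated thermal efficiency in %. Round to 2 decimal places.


eta_ith = (IP / (mf * LHV)) * 100
Denominator = 0.0169 * 43373 = 733.0037 kW
eta_ith = (329 / 733.0037) * 100 = 44.88%


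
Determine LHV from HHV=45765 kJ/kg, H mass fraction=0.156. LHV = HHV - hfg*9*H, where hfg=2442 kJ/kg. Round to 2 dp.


LHV = HHV - hfg * 9 * H
Water correction = 2442 * 9 * 0.156 = 3428.568 kJ/kg
LHV = 45765 - 3428.568 = 42336.43 kJ/kg


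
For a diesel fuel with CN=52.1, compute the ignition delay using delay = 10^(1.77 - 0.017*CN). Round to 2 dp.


delay = 10^(1.77 - 0.017*CN)
Exponent = 1.77 - 0.017*52.1 = 0.8843
delay = 10^0.8843 = 7.66 ms


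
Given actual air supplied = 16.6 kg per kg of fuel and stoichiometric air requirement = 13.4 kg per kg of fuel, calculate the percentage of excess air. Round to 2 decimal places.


Excess air = actual - stoichiometric = 16.6 - 13.4 = 3.20 kg/kg fuel
Excess air % = (excess / stoich) * 100 = (3.20 / 13.4) * 100 = 23.88%


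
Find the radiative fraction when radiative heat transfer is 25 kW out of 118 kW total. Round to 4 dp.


f_rad = Q_rad / Q_total
f_rad = 25 / 118 = 0.2119


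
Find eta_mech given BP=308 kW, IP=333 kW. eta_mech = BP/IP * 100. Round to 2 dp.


eta_mech = (BP / IP) * 100
Ratio = 308 / 333 = 0.9249
eta_mech = 0.9249 * 100 = 92.49%


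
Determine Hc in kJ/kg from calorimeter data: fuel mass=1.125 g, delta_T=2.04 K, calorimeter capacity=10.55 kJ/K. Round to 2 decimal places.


Hc = C_cal * delta_T / m_fuel
Q_released = 10.55 * 2.04 = 21.5220 kJ
m_fuel = 1.125 g = 1.125/1000 kg = 0.001125 kg
Hc = 21.5220 / 0.001125 = 19130.67 kJ/kg


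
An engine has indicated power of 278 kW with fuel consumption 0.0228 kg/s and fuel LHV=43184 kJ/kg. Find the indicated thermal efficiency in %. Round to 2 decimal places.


eta_ith = (IP / (mf * LHV)) * 100
Denominator = 0.0228 * 43184 = 984.5952 kW
eta_ith = (278 / 984.5952) * 100 = 28.23%


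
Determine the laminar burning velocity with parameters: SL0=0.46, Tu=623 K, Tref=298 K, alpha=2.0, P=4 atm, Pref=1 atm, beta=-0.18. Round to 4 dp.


SL = SL0 * (Tu/Tref)^alpha * (P/Pref)^beta
T ratio = 623/298 = 2.09060403
(T ratio)^alpha = 2.09060403^2.0 = 4.370625
(P/Pref)^beta = 4^(-0.18) = 0.779165
SL = 0.46 * 4.370625 * 0.779165 = 1.5665 m/s


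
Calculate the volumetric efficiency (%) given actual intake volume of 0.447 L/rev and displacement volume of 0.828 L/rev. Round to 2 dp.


eta_v = (V_actual / V_disp) * 100
Ratio = 0.447 / 0.828 = 0.5399
eta_v = 0.5399 * 100 = 53.99%


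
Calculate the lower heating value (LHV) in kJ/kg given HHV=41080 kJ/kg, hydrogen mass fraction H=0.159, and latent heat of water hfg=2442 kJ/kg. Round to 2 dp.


LHV = HHV - hfg * 9 * H
Water correction = 2442 * 9 * 0.159 = 3494.502 kJ/kg
LHV = 41080 - 3494.502 = 37585.50 kJ/kg


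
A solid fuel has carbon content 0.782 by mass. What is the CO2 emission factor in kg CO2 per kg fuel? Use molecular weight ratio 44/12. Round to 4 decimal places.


EF = C_frac * (M_CO2 / M_C)
EF = 0.782 * (44/12)
EF = 0.782 * 3.666667 = 2.8673 kg_CO2/kg_fuel


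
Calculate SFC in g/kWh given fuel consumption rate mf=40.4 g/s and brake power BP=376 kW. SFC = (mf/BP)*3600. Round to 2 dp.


SFC = (mf / BP) * 3600
Rate = 40.4 / 376 = 0.107447 g/(s*kW)
SFC = 0.107447 * 3600 = 386.81 g/kWh


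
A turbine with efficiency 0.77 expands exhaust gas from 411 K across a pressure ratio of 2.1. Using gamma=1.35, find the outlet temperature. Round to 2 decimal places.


T_out = T_in * (1 - eta * (1 - PR^(-(gamma-1)/gamma)))
Exponent = -(1.35-1)/1.35 = -0.25925926
PR^exp = 2.1^(-0.25925926) = 0.82501466
Factor = 1 - 0.77*(1 - 0.82501466) = 0.86526129
T_out = 411 * 0.86526129 = 355.62 K


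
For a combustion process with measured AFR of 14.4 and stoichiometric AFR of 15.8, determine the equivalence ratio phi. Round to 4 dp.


phi = AFR_stoich / AFR_actual
phi = 15.8 / 14.4 = 1.0972


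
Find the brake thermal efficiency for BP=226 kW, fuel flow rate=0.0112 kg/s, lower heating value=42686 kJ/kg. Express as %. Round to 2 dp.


eta_BTE = (BP / (mf * LHV)) * 100
Denominator = 0.0112 * 42686 = 478.0832 kW
eta_BTE = (226 / 478.0832) * 100 = 47.27%


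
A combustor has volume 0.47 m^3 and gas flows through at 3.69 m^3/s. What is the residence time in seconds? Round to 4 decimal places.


tau = V / Q_flow
tau = 0.47 / 3.69 = 0.1274 s


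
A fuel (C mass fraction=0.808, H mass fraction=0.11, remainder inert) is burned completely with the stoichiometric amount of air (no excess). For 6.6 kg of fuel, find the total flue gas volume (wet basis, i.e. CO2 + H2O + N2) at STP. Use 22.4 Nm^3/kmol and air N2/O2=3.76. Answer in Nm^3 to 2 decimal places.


Per kg fuel: CO2 = (C/12 kmol)*22.4 = (0.808/12)*22.4 = 1.50827 Nm^3
Per kg fuel: H2O = (H/2 kmol)*22.4 = (0.11/2)*22.4 = 1.23200 Nm^3
O2 needed per kg fuel = C/12 + H/4 = 0.808/12 + 0.11/4 = 0.09483333 kmol
Per kg fuel: N2 = O2*3.76*22.4 = 0.09483333*3.76*22.4 = 7.98724 Nm^3
Total per kg = 1.50827 + 1.23200 + 7.98724 = 10.72751 Nm^3
Total = 10.72751 * 6.6 = 70.80 Nm^3


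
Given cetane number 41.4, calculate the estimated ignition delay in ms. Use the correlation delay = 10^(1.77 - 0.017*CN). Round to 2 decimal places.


delay = 10^(1.77 - 0.017*CN)
Exponent = 1.77 - 0.017*41.4 = 1.0662
delay = 10^1.0662 = 11.65 ms


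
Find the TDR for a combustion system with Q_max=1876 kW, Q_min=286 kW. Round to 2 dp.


TDR = Q_max / Q_min
TDR = 1876 / 286 = 6.56


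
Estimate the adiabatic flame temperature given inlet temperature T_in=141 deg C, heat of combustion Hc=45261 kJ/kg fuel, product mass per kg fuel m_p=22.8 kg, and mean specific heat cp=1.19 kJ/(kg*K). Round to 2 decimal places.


T_ad = T_in + Hc / (m_p * cp)
Denominator = 22.8 * 1.19 = 27.1320
Temperature rise = 45261 / 27.1320 = 1668.18 K
T_ad = 141 + 1668.18 = 1809.18 deg C


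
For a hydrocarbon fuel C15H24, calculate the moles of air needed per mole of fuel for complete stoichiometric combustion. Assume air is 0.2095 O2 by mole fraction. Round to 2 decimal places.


Balanced combustion: C15H24 + 21 O2 -> 15 CO2 + 12 H2O
O2 needed = C + H/4 = 15 + 24/4 = 21.00 moles
Air moles = O2 / 0.2095 = 21.00 / 0.2095 = 100.24 moles air


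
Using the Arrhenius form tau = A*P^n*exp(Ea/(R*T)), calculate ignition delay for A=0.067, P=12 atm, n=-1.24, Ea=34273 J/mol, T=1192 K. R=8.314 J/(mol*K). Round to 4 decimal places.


tau = A * P^n * exp(Ea/(R*T))
P^n = 12^(-1.24) = 0.04590027
Ea/(R*T) = 34273/(8.314*1192) = 3.458325
exp(Ea/(R*T)) = 31.763738
tau = 0.067 * 0.04590027 * 31.763738 = 0.0977 ms


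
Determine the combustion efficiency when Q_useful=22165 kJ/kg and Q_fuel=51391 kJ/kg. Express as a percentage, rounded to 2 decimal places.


Efficiency = (Q_useful / Q_fuel) * 100
Efficiency = (22165 / 51391) * 100
Efficiency = 0.4313 * 100 = 43.13%


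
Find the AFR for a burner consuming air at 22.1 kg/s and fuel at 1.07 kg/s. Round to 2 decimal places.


AFR = m_air / m_fuel
AFR = 22.1 / 1.07 = 20.65


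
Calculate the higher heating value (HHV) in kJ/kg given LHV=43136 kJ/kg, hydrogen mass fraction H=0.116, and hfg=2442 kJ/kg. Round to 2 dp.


HHV = LHV + hfg * 9 * H
Water addition = 2442 * 9 * 0.116 = 2549.448 kJ/kg
HHV = 43136 + 2549.448 = 45685.45 kJ/kg


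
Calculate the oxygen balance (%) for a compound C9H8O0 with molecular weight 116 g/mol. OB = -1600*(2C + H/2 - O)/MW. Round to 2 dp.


OB = -1600 * (2C + H/2 - O) / MW
Inner = 2*9 + 8/2 - 0 = 22.00
OB = -1600 * 22.00 / 116 = -303.45%


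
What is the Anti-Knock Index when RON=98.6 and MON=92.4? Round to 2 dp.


AKI = (RON + MON) / 2
AKI = (98.6 + 92.4) / 2
AKI = 191.0 / 2 = 95.50


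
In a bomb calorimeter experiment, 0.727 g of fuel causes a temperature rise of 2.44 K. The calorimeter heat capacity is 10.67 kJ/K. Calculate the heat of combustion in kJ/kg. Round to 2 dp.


Hc = C_cal * delta_T / m_fuel
Q_released = 10.67 * 2.44 = 26.0348 kJ
m_fuel = 0.727 g = 0.727/1000 kg = 0.000727 kg
Hc = 26.0348 / 0.000727 = 35811.28 kJ/kg


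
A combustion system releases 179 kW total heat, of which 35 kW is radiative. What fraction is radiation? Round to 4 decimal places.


f_rad = Q_rad / Q_total
f_rad = 35 / 179 = 0.1955


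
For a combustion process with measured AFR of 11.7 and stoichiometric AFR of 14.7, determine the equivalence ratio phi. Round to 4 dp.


phi = AFR_stoich / AFR_actual
phi = 14.7 / 11.7 = 1.2564


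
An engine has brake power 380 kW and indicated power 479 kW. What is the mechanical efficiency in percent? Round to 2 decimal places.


eta_mech = (BP / IP) * 100
Ratio = 380 / 479 = 0.7933
eta_mech = 0.7933 * 100 = 79.33%


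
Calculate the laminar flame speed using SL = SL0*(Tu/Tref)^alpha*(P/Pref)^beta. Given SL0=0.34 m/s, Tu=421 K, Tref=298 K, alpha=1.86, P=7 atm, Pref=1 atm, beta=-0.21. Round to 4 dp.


SL = SL0 * (Tu/Tref)^alpha * (P/Pref)^beta
T ratio = 421/298 = 1.41275168
(T ratio)^alpha = 1.41275168^1.86 = 1.901614
(P/Pref)^beta = 7^(-0.21) = 0.664553
SL = 0.34 * 1.901614 * 0.664553 = 0.4297 m/s


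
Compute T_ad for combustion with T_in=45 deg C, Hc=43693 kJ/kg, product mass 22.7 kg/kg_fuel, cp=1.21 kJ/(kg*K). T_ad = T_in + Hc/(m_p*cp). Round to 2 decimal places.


T_ad = T_in + Hc / (m_p * cp)
Denominator = 22.7 * 1.21 = 27.4670
Temperature rise = 43693 / 27.4670 = 1590.75 K
T_ad = 45 + 1590.75 = 1635.75 deg C


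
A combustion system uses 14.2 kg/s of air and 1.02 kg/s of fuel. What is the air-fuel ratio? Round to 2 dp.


AFR = m_air / m_fuel
AFR = 14.2 / 1.02 = 13.92


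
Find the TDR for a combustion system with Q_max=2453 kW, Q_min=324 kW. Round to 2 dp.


TDR = Q_max / Q_min
TDR = 2453 / 324 = 7.57


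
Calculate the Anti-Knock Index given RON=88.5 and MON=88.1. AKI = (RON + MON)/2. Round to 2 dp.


AKI = (RON + MON) / 2
AKI = (88.5 + 88.1) / 2
AKI = 176.6 / 2 = 88.30


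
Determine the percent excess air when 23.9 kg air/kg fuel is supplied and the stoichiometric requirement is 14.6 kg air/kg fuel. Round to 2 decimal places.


Excess air = actual - stoichiometric = 23.9 - 14.6 = 9.30 kg/kg fuel
Excess air % = (excess / stoich) * 100 = (9.30 / 14.6) * 100 = 63.70%


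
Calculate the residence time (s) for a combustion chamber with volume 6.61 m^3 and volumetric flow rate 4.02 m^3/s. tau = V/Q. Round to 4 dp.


tau = V / Q_flow
tau = 6.61 / 4.02 = 1.6443 s


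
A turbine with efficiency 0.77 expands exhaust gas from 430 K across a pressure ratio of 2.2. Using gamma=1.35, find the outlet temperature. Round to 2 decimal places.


T_out = T_in * (1 - eta * (1 - PR^(-(gamma-1)/gamma)))
Exponent = -(1.35-1)/1.35 = -0.25925926
PR^exp = 2.2^(-0.25925926) = 0.81512413
Factor = 1 - 0.77*(1 - 0.81512413) = 0.85764558
T_out = 430 * 0.85764558 = 368.79 K


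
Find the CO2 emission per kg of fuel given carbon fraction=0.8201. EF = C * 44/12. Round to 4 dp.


EF = C_frac * (M_CO2 / M_C)
EF = 0.8201 * (44/12)
EF = 0.8201 * 3.666667 = 3.0070 kg_CO2/kg_fuel


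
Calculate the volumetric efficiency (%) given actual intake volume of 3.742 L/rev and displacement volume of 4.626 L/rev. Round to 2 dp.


eta_v = (V_actual / V_disp) * 100
Ratio = 3.742 / 4.626 = 0.8089
eta_v = 0.8089 * 100 = 80.89%


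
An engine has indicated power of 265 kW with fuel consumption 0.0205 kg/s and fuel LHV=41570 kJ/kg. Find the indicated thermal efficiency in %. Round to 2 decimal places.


eta_ith = (IP / (mf * LHV)) * 100
Denominator = 0.0205 * 41570 = 852.1850 kW
eta_ith = (265 / 852.1850) * 100 = 31.10%


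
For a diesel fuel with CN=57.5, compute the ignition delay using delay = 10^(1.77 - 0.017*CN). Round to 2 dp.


delay = 10^(1.77 - 0.017*CN)
Exponent = 1.77 - 0.017*57.5 = 0.7925
delay = 10^0.7925 = 6.20 ms


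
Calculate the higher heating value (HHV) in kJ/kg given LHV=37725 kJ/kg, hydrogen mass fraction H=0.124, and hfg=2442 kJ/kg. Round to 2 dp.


HHV = LHV + hfg * 9 * H
Water addition = 2442 * 9 * 0.124 = 2725.272 kJ/kg
HHV = 37725 + 2725.272 = 40450.27 kJ/kg


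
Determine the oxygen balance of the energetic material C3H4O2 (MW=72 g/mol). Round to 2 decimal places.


OB = -1600 * (2C + H/2 - O) / MW
Inner = 2*3 + 4/2 - 2 = 6.00
OB = -1600 * 6.00 / 72 = -133.33%


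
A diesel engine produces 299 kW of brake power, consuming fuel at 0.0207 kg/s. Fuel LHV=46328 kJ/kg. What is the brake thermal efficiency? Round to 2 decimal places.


eta_BTE = (BP / (mf * LHV)) * 100
Denominator = 0.0207 * 46328 = 958.9896 kW
eta_BTE = (299 / 958.9896) * 100 = 31.18%


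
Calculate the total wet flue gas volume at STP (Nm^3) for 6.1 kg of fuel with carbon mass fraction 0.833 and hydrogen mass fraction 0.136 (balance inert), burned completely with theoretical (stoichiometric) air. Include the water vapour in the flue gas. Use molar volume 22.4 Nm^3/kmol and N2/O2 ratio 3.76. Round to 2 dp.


Per kg fuel: CO2 = (C/12 kmol)*22.4 = (0.833/12)*22.4 = 1.55493 Nm^3
Per kg fuel: H2O = (H/2 kmol)*22.4 = (0.136/2)*22.4 = 1.52320 Nm^3
O2 needed per kg fuel = C/12 + H/4 = 0.833/12 + 0.136/4 = 0.10341667 kmol
Per kg fuel: N2 = O2*3.76*22.4 = 0.10341667*3.76*22.4 = 8.71017 Nm^3
Total per kg = 1.55493 + 1.52320 + 8.71017 = 11.78830 Nm^3
Total = 11.78830 * 6.1 = 71.91 Nm^3


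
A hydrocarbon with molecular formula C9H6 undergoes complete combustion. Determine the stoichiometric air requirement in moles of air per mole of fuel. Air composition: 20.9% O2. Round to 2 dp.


Balanced combustion: C9H6 + 10.5 O2 -> 9 CO2 + 3 H2O
O2 needed = C + H/4 = 9 + 6/4 = 10.50 moles
Air moles = O2 / 0.209 = 10.50 / 0.209 = 50.24 moles air


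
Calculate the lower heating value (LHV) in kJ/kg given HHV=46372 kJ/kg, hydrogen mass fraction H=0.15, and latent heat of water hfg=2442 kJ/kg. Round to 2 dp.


LHV = HHV - hfg * 9 * H
Water correction = 2442 * 9 * 0.15 = 3296.700 kJ/kg
LHV = 46372 - 3296.700 = 43075.30 kJ/kg


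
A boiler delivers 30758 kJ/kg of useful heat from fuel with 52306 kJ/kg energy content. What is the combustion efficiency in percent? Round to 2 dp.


Efficiency = (Q_useful / Q_fuel) * 100
Efficiency = (30758 / 52306) * 100
Efficiency = 0.5880 * 100 = 58.80%


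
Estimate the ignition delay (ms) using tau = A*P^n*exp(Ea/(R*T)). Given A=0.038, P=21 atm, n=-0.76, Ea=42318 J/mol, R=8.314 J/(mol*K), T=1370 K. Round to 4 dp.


tau = A * P^n * exp(Ea/(R*T))
P^n = 21^(-0.76) = 0.09888111
Ea/(R*T) = 42318/(8.314*1370) = 3.715306
exp(Ea/(R*T)) = 41.071138
tau = 0.038 * 0.09888111 * 41.071138 = 0.1543 ms


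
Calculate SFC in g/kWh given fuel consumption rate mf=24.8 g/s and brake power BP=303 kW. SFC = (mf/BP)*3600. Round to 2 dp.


SFC = (mf / BP) * 3600
Rate = 24.8 / 303 = 0.081848 g/(s*kW)
SFC = 0.081848 * 3600 = 294.65 g/kWh


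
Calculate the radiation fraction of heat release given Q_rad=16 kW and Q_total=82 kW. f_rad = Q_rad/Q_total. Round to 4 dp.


f_rad = Q_rad / Q_total
f_rad = 16 / 82 = 0.1951


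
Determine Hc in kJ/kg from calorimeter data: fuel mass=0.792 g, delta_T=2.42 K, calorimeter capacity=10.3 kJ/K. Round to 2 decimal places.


Hc = C_cal * delta_T / m_fuel
Q_released = 10.3 * 2.42 = 24.9260 kJ
m_fuel = 0.792 g = 0.792/1000 kg = 0.000792 kg
Hc = 24.9260 / 0.000792 = 31472.22 kJ/kg


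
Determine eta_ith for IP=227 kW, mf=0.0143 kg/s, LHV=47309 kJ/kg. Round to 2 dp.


eta_ith = (IP / (mf * LHV)) * 100
Denominator = 0.0143 * 47309 = 676.5187 kW
eta_ith = (227 / 676.5187) * 100 = 33.55%


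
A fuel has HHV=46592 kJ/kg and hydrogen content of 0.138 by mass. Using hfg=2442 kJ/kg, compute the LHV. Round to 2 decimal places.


LHV = HHV - hfg * 9 * H
Water correction = 2442 * 9 * 0.138 = 3032.964 kJ/kg
LHV = 46592 - 3032.964 = 43559.04 kJ/kg


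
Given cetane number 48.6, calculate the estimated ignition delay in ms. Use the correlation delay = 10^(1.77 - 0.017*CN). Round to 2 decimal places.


delay = 10^(1.77 - 0.017*CN)
Exponent = 1.77 - 0.017*48.6 = 0.9438
delay = 10^0.9438 = 8.79 ms


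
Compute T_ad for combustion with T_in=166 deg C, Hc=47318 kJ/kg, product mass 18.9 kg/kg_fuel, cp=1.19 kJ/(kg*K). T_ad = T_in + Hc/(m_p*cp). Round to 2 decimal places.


T_ad = T_in + Hc / (m_p * cp)
Denominator = 18.9 * 1.19 = 22.4910
Temperature rise = 47318 / 22.4910 = 2103.86 K
T_ad = 166 + 2103.86 = 2269.86 deg C


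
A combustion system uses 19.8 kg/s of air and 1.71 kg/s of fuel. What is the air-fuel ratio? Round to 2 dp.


AFR = m_air / m_fuel
AFR = 19.8 / 1.71 = 11.58


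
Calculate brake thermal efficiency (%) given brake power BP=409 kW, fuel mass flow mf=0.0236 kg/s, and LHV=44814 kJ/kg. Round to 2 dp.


eta_BTE = (BP / (mf * LHV)) * 100
Denominator = 0.0236 * 44814 = 1057.6104 kW
eta_BTE = (409 / 1057.6104) * 100 = 38.67%


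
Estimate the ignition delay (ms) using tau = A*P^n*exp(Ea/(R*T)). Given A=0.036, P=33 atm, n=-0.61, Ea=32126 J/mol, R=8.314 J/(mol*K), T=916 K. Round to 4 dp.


tau = A * P^n * exp(Ea/(R*T))
P^n = 33^(-0.61) = 0.11849677
Ea/(R*T) = 32126/(8.314*916) = 4.218433
exp(Ea/(R*T)) = 67.926963
tau = 0.036 * 0.11849677 * 67.926963 = 0.2898 ms


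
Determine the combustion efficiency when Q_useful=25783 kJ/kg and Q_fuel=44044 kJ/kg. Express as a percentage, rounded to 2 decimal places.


Efficiency = (Q_useful / Q_fuel) * 100
Efficiency = (25783 / 44044) * 100
Efficiency = 0.5854 * 100 = 58.54%


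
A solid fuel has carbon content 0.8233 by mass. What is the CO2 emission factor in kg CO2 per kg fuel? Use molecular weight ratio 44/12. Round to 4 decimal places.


EF = C_frac * (M_CO2 / M_C)
EF = 0.8233 * (44/12)
EF = 0.8233 * 3.666667 = 3.0188 kg_CO2/kg_fuel


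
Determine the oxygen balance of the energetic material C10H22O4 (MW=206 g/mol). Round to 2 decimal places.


OB = -1600 * (2C + H/2 - O) / MW
Inner = 2*10 + 22/2 - 4 = 27.00
OB = -1600 * 27.00 / 206 = -209.71%


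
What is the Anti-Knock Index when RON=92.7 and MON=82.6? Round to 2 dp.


AKI = (RON + MON) / 2
AKI = (92.7 + 82.6) / 2
AKI = 175.3 / 2 = 87.65


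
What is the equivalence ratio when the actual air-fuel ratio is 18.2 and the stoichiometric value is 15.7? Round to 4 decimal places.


phi = AFR_stoich / AFR_actual
phi = 15.7 / 18.2 = 0.8626


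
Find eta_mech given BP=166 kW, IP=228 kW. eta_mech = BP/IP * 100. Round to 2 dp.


eta_mech = (BP / IP) * 100
Ratio = 166 / 228 = 0.7281
eta_mech = 0.7281 * 100 = 72.81%


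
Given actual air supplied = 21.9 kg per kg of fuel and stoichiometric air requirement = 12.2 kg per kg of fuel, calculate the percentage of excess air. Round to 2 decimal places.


Excess air = actual - stoichiometric = 21.9 - 12.2 = 9.70 kg/kg fuel
Excess air % = (excess / stoich) * 100 = (9.70 / 12.2) * 100 = 79.51%


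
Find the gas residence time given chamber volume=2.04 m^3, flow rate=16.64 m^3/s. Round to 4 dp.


tau = V / Q_flow
tau = 2.04 / 16.64 = 0.1226 s


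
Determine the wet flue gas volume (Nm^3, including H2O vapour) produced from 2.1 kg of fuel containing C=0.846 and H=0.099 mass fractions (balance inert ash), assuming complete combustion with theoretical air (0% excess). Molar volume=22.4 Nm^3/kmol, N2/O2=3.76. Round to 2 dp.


Per kg fuel: CO2 = (C/12 kmol)*22.4 = (0.846/12)*22.4 = 1.57920 Nm^3
Per kg fuel: H2O = (H/2 kmol)*22.4 = (0.099/2)*22.4 = 1.10880 Nm^3
O2 needed per kg fuel = C/12 + H/4 = 0.846/12 + 0.099/4 = 0.09525000 kmol
Per kg fuel: N2 = O2*3.76*22.4 = 0.09525000*3.76*22.4 = 8.02234 Nm^3
Total per kg = 1.57920 + 1.10880 + 8.02234 = 10.71034 Nm^3
Total = 10.71034 * 2.1 = 22.49 Nm^3


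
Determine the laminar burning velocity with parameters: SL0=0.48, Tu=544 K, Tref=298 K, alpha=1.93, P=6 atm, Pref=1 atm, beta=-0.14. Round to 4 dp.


SL = SL0 * (Tu/Tref)^alpha * (P/Pref)^beta
T ratio = 544/298 = 1.82550336
(T ratio)^alpha = 1.82550336^1.93 = 3.194983
(P/Pref)^beta = 6^(-0.14) = 0.778142
SL = 0.48 * 3.194983 * 0.778142 = 1.1934 m/s


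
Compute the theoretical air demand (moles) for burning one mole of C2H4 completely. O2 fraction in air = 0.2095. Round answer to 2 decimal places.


Balanced combustion: C2H4 + 3 O2 -> 2 CO2 + 2 H2O
O2 needed = C + H/4 = 2 + 4/4 = 3.00 moles
Air moles = O2 / 0.2095 = 3.00 / 0.2095 = 14.32 moles air


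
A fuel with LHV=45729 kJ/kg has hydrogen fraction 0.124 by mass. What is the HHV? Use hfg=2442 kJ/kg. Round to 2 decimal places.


HHV = LHV + hfg * 9 * H
Water addition = 2442 * 9 * 0.124 = 2725.272 kJ/kg
HHV = 45729 + 2725.272 = 48454.27 kJ/kg


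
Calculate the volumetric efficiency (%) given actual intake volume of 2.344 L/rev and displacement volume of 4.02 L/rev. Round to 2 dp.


eta_v = (V_actual / V_disp) * 100
Ratio = 2.344 / 4.02 = 0.5831
eta_v = 0.5831 * 100 = 58.31%


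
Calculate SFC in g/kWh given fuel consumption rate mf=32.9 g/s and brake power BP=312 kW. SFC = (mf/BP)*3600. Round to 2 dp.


SFC = (mf / BP) * 3600
Rate = 32.9 / 312 = 0.105449 g/(s*kW)
SFC = 0.105449 * 3600 = 379.62 g/kWh


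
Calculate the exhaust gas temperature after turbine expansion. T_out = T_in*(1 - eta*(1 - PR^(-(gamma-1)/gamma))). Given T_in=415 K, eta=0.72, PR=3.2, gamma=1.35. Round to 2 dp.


T_out = T_in * (1 - eta * (1 - PR^(-(gamma-1)/gamma)))
Exponent = -(1.35-1)/1.35 = -0.25925926
PR^exp = 3.2^(-0.25925926) = 0.73966521
Factor = 1 - 0.72*(1 - 0.73966521) = 0.81255895
T_out = 415 * 0.81255895 = 337.21 K


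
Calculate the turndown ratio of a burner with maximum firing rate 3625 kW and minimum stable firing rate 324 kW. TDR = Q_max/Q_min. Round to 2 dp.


TDR = Q_max / Q_min
TDR = 3625 / 324 = 11.19


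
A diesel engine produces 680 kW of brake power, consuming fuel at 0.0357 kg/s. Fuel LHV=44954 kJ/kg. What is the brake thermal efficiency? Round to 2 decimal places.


eta_BTE = (BP / (mf * LHV)) * 100
Denominator = 0.0357 * 44954 = 1604.8578 kW
eta_BTE = (680 / 1604.8578) * 100 = 42.37%


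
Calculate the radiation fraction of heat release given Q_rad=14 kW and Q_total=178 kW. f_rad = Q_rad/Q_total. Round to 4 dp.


f_rad = Q_rad / Q_total
f_rad = 14 / 178 = 0.0787


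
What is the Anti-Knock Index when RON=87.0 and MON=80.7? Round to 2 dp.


AKI = (RON + MON) / 2
AKI = (87.0 + 80.7) / 2
AKI = 167.7 / 2 = 83.85


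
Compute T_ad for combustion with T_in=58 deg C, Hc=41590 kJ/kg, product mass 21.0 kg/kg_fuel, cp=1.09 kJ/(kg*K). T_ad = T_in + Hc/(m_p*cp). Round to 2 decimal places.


T_ad = T_in + Hc / (m_p * cp)
Denominator = 21.0 * 1.09 = 22.8900
Temperature rise = 41590 / 22.8900 = 1816.95 K
T_ad = 58 + 1816.95 = 1874.95 deg C


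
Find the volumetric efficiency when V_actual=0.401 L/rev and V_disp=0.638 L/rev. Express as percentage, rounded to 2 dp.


eta_v = (V_actual / V_disp) * 100
Ratio = 0.401 / 0.638 = 0.6285
eta_v = 0.6285 * 100 = 62.85%


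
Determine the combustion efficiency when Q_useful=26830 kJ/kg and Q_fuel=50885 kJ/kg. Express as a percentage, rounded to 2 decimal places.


Efficiency = (Q_useful / Q_fuel) * 100
Efficiency = (26830 / 50885) * 100
Efficiency = 0.5273 * 100 = 52.73%


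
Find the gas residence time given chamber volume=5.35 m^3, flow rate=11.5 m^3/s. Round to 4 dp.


tau = V / Q_flow
tau = 5.35 / 11.5 = 0.4652 s


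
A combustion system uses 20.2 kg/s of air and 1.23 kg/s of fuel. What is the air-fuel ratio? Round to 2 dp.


AFR = m_air / m_fuel
AFR = 20.2 / 1.23 = 16.42


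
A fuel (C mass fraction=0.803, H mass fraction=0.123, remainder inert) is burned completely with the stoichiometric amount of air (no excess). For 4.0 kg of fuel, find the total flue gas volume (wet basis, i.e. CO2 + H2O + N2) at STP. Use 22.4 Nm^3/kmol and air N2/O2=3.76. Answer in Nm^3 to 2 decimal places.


Per kg fuel: CO2 = (C/12 kmol)*22.4 = (0.803/12)*22.4 = 1.49893 Nm^3
Per kg fuel: H2O = (H/2 kmol)*22.4 = (0.123/2)*22.4 = 1.37760 Nm^3
O2 needed per kg fuel = C/12 + H/4 = 0.803/12 + 0.123/4 = 0.09766667 kmol
Per kg fuel: N2 = O2*3.76*22.4 = 0.09766667*3.76*22.4 = 8.22588 Nm^3
Total per kg = 1.49893 + 1.37760 + 8.22588 = 11.10241 Nm^3
Total = 11.10241 * 4.0 = 44.41 Nm^3


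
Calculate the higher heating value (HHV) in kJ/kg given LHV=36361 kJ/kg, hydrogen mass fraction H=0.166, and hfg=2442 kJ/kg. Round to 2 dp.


HHV = LHV + hfg * 9 * H
Water addition = 2442 * 9 * 0.166 = 3648.348 kJ/kg
HHV = 36361 + 3648.348 = 40009.35 kJ/kg


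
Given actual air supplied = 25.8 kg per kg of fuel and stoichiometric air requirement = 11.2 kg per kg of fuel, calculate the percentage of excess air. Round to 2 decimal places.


Excess air = actual - stoichiometric = 25.8 - 11.2 = 14.60 kg/kg fuel
Excess air % = (excess / stoich) * 100 = (14.60 / 11.2) * 100 = 130.36%


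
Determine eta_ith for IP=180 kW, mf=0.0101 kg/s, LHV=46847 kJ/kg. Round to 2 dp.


eta_ith = (IP / (mf * LHV)) * 100
Denominator = 0.0101 * 46847 = 473.1547 kW
eta_ith = (180 / 473.1547) * 100 = 38.04%


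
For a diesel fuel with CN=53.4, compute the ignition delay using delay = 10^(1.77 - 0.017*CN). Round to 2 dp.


delay = 10^(1.77 - 0.017*CN)
Exponent = 1.77 - 0.017*53.4 = 0.8622
delay = 10^0.8622 = 7.28 ms


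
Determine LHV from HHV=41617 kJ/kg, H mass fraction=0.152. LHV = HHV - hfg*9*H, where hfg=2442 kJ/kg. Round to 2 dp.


LHV = HHV - hfg * 9 * H
Water correction = 2442 * 9 * 0.152 = 3340.656 kJ/kg
LHV = 41617 - 3340.656 = 38276.34 kJ/kg


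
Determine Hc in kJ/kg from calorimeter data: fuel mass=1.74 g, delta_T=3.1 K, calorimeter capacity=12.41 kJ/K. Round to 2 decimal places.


Hc = C_cal * delta_T / m_fuel
Q_released = 12.41 * 3.1 = 38.4710 kJ
m_fuel = 1.74 g = 1.74/1000 kg = 0.001740 kg
Hc = 38.4710 / 0.001740 = 22109.77 kJ/kg


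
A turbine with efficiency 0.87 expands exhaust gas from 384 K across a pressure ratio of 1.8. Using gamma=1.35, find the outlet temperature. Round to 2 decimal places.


T_out = T_in * (1 - eta * (1 - PR^(-(gamma-1)/gamma)))
Exponent = -(1.35-1)/1.35 = -0.25925926
PR^exp = 1.8^(-0.25925926) = 0.85865408
Factor = 1 - 0.87*(1 - 0.85865408) = 0.87702905
T_out = 384 * 0.87702905 = 336.78 K


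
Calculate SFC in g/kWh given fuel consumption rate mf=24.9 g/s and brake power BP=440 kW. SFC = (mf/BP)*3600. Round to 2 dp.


SFC = (mf / BP) * 3600
Rate = 24.9 / 440 = 0.056591 g/(s*kW)
SFC = 0.056591 * 3600 = 203.73 g/kWh


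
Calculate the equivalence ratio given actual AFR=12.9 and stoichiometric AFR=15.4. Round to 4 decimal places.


phi = AFR_stoich / AFR_actual
phi = 15.4 / 12.9 = 1.1938


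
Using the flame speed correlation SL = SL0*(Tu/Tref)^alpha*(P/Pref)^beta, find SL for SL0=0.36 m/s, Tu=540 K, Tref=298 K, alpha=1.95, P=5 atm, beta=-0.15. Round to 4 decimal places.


SL = SL0 * (Tu/Tref)^alpha * (P/Pref)^beta
T ratio = 540/298 = 1.81208054
(T ratio)^alpha = 1.81208054^1.95 = 3.187470
(P/Pref)^beta = 5^(-0.15) = 0.785515
SL = 0.36 * 3.187470 * 0.785515 = 0.9014 m/s


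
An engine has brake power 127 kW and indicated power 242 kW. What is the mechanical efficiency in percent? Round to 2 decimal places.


eta_mech = (BP / IP) * 100
Ratio = 127 / 242 = 0.5248
eta_mech = 0.5248 * 100 = 52.48%


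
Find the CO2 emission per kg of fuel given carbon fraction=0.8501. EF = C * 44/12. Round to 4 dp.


EF = C_frac * (M_CO2 / M_C)
EF = 0.8501 * (44/12)
EF = 0.8501 * 3.666667 = 3.1170 kg_CO2/kg_fuel


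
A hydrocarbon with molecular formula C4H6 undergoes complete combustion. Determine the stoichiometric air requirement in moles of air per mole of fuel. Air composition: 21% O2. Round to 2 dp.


Balanced combustion: C4H6 + 5.5 O2 -> 4 CO2 + 3 H2O
O2 needed = C + H/4 = 4 + 6/4 = 5.50 moles
Air moles = O2 / 0.21 = 5.50 / 0.21 = 26.19 moles air


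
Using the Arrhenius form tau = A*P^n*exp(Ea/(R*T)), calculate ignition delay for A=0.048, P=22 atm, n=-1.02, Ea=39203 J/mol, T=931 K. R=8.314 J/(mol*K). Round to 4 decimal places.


tau = A * P^n * exp(Ea/(R*T))
P^n = 22^(-1.02) = 0.04272960
Ea/(R*T) = 39203/(8.314*931) = 5.064769
exp(Ea/(R*T)) = 158.343785
tau = 0.048 * 0.04272960 * 158.343785 = 0.3248 ms


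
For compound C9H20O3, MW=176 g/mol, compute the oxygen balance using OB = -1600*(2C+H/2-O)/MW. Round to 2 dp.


OB = -1600 * (2C + H/2 - O) / MW
Inner = 2*9 + 20/2 - 3 = 25.00
OB = -1600 * 25.00 / 176 = -227.27%


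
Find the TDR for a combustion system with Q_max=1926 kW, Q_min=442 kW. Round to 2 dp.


TDR = Q_max / Q_min
TDR = 1926 / 442 = 4.36


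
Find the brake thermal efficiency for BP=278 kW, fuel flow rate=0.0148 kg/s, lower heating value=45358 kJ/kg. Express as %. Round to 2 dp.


eta_BTE = (BP / (mf * LHV)) * 100
Denominator = 0.0148 * 45358 = 671.2984 kW
eta_BTE = (278 / 671.2984) * 100 = 41.41%


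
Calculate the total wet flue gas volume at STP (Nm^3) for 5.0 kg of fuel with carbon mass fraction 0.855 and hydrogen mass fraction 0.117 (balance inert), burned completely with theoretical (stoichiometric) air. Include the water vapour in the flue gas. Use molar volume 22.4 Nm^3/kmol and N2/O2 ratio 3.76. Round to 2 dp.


Per kg fuel: CO2 = (C/12 kmol)*22.4 = (0.855/12)*22.4 = 1.59600 Nm^3
Per kg fuel: H2O = (H/2 kmol)*22.4 = (0.117/2)*22.4 = 1.31040 Nm^3
O2 needed per kg fuel = C/12 + H/4 = 0.855/12 + 0.117/4 = 0.10050000 kmol
Per kg fuel: N2 = O2*3.76*22.4 = 0.10050000*3.76*22.4 = 8.46451 Nm^3
Total per kg = 1.59600 + 1.31040 + 8.46451 = 11.37091 Nm^3
Total = 11.37091 * 5.0 = 56.85 Nm^3


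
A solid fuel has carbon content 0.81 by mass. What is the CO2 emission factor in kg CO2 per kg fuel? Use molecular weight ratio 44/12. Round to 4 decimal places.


EF = C_frac * (M_CO2 / M_C)
EF = 0.81 * (44/12)
EF = 0.81 * 3.666667 = 2.9700 kg_CO2/kg_fuel


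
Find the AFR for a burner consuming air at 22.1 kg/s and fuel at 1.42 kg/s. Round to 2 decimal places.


AFR = m_air / m_fuel
AFR = 22.1 / 1.42 = 15.56


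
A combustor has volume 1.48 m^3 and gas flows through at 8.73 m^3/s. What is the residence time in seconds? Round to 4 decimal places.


tau = V / Q_flow
tau = 1.48 / 8.73 = 0.1695 s


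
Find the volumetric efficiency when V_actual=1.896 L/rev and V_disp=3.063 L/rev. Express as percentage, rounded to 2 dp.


eta_v = (V_actual / V_disp) * 100
Ratio = 1.896 / 3.063 = 0.6190
eta_v = 0.6190 * 100 = 61.90%


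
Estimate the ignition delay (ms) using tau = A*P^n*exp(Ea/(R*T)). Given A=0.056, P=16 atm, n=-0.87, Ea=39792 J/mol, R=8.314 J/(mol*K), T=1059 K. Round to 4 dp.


tau = A * P^n * exp(Ea/(R*T))
P^n = 16^(-0.87) = 0.08962220
Ea/(R*T) = 39792/(8.314*1059) = 4.519494
exp(Ea/(R*T)) = 91.789116
tau = 0.056 * 0.08962220 * 91.789116 = 0.4607 ms


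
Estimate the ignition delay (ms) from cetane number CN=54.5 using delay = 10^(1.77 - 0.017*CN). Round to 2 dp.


delay = 10^(1.77 - 0.017*CN)
Exponent = 1.77 - 0.017*54.5 = 0.8435
delay = 10^0.8435 = 6.97 ms


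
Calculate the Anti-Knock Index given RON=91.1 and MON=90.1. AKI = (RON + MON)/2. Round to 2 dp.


AKI = (RON + MON) / 2
AKI = (91.1 + 90.1) / 2
AKI = 181.2 / 2 = 90.60


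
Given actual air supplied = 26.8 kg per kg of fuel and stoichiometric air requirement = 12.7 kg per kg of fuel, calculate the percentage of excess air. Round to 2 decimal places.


Excess air = actual - stoichiometric = 26.8 - 12.7 = 14.10 kg/kg fuel
Excess air % = (excess / stoich) * 100 = (14.10 / 12.7) * 100 = 111.02%


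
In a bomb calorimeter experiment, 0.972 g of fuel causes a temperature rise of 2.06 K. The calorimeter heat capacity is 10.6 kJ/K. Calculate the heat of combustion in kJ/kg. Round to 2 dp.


Hc = C_cal * delta_T / m_fuel
Q_released = 10.6 * 2.06 = 21.8360 kJ
m_fuel = 0.972 g = 0.972/1000 kg = 0.000972 kg
Hc = 21.8360 / 0.000972 = 22465.02 kJ/kg


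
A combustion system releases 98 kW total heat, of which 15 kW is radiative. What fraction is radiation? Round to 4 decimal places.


f_rad = Q_rad / Q_total
f_rad = 15 / 98 = 0.1531


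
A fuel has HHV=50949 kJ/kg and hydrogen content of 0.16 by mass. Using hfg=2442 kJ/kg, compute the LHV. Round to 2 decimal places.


LHV = HHV - hfg * 9 * H
Water correction = 2442 * 9 * 0.16 = 3516.480 kJ/kg
LHV = 50949 - 3516.480 = 47432.52 kJ/kg


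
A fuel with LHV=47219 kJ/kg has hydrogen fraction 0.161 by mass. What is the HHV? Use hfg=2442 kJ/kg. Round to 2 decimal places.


HHV = LHV + hfg * 9 * H
Water addition = 2442 * 9 * 0.161 = 3538.458 kJ/kg
HHV = 47219 + 3538.458 = 50757.46 kJ/kg


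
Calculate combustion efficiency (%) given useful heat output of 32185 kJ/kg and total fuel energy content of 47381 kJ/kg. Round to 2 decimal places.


Efficiency = (Q_useful / Q_fuel) * 100
Efficiency = (32185 / 47381) * 100
Efficiency = 0.6793 * 100 = 67.93%
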